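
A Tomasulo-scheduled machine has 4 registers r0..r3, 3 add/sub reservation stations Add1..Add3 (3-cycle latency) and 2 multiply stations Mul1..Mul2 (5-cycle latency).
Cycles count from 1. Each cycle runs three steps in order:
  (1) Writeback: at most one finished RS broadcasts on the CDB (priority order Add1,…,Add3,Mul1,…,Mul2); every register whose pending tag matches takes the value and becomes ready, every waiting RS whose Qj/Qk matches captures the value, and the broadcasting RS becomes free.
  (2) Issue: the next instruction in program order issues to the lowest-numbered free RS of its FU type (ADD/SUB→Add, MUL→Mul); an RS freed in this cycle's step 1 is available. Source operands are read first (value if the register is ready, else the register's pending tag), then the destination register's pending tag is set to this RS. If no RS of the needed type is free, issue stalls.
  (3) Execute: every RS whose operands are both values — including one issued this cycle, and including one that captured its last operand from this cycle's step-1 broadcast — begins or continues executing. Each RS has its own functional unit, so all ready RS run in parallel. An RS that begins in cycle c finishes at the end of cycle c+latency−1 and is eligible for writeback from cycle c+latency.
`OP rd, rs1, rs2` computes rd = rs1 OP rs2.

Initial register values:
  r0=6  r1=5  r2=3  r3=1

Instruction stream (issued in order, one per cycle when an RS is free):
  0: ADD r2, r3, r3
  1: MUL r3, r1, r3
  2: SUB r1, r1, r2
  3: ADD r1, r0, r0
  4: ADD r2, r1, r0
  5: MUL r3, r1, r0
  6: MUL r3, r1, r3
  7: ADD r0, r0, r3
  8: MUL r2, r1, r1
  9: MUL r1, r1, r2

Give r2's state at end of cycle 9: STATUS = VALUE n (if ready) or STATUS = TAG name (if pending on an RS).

cycle 1: issue ADD r2<-Add1 // r0:6,r1:5,r2:Add1,r3:1
cycle 2: issue MUL r3<-Mul1 // r0:6,r1:5,r2:Add1,r3:Mul1
cycle 3: issue SUB r1<-Add2 // r0:6,r1:Add2,r2:Add1,r3:Mul1
cycle 4: CDB Add1=2; issue ADD r1<-Add1 // r0:6,r1:Add1,r2:2,r3:Mul1
cycle 5: issue ADD r2<-Add3 // r0:6,r1:Add1,r2:Add3,r3:Mul1
cycle 6: issue MUL r3<-Mul2 // r0:6,r1:Add1,r2:Add3,r3:Mul2
cycle 7: CDB Add1=12; stall // r0:6,r1:12,r2:Add3,r3:Mul2
cycle 8: CDB Add2=3; stall // r0:6,r1:12,r2:Add3,r3:Mul2
cycle 9: CDB Mul1=5; issue MUL r3<-Mul1 // r0:6,r1:12,r2:Add3,r3:Mul1

STATUS = TAG Add3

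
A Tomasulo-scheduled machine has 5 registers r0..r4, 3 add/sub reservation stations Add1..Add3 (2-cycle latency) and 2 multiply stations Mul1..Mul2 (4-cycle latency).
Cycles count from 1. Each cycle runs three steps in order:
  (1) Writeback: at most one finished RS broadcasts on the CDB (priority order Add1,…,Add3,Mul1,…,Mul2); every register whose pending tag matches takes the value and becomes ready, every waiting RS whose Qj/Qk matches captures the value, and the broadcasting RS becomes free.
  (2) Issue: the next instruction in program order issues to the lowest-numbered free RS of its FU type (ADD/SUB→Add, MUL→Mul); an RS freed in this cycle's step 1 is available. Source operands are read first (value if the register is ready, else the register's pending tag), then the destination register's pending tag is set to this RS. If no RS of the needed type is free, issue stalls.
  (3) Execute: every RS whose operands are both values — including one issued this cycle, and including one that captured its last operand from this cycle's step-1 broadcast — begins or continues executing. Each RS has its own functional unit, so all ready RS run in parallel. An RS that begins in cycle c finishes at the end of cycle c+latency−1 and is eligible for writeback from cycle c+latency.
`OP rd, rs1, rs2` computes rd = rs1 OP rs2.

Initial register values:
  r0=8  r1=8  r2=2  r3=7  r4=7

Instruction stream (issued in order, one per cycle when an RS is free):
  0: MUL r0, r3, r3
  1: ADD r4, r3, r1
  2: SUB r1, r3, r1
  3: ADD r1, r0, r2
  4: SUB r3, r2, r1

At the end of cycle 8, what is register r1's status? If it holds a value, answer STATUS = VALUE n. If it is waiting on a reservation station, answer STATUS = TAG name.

STATUS = VALUE 51

c1: issue MUL r0<-Mul1 | r0:Mul1,r1:8,r2:2,r3:7,r4:7
c2: issue ADD r4<-Add1 | r0:Mul1,r1:8,r2:2,r3:7,r4:Add1
c3: issue SUB r1<-Add2 | r0:Mul1,r1:Add2,r2:2,r3:7,r4:Add1
c4: CDB Add1=15; issue ADD r1<-Add1 | r0:Mul1,r1:Add1,r2:2,r3:7,r4:15
c5: CDB Add2=-1; issue SUB r3<-Add2 | r0:Mul1,r1:Add1,r2:2,r3:Add2,r4:15
c6: CDB Mul1=49 | r0:49,r1:Add1,r2:2,r3:Add2,r4:15
c7: - | r0:49,r1:Add1,r2:2,r3:Add2,r4:15
c8: CDB Add1=51 | r0:49,r1:51,r2:2,r3:Add2,r4:15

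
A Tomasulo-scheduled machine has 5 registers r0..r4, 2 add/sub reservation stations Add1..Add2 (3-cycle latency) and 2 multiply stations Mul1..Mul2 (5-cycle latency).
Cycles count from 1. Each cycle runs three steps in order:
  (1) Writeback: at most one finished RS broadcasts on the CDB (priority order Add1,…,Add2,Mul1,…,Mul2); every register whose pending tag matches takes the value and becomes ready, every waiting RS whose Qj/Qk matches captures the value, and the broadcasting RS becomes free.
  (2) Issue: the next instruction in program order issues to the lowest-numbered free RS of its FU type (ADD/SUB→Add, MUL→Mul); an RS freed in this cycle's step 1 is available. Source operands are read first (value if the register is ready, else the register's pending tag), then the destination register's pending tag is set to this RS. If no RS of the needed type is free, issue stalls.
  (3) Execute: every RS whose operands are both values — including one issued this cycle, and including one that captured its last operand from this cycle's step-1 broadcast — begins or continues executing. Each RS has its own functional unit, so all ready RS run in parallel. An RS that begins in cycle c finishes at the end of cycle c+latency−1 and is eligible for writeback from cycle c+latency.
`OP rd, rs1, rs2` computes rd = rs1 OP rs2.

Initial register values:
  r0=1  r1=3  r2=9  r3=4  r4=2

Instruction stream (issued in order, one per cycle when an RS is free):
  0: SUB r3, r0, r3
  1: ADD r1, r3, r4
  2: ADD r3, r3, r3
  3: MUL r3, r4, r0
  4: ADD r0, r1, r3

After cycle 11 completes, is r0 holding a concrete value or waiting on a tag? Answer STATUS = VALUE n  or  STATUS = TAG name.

  c1: issue SUB r3<-Add1  regs: r0:1,r1:3,r2:9,r3:Add1,r4:2
  c2: issue ADD r1<-Add2  regs: r0:1,r1:Add2,r2:9,r3:Add1,r4:2
  c3: stall  regs: r0:1,r1:Add2,r2:9,r3:Add1,r4:2
  c4: CDB Add1=-3; issue ADD r3<-Add1  regs: r0:1,r1:Add2,r2:9,r3:Add1,r4:2
  c5: issue MUL r3<-Mul1  regs: r0:1,r1:Add2,r2:9,r3:Mul1,r4:2
  c6: stall  regs: r0:1,r1:Add2,r2:9,r3:Mul1,r4:2
  c7: CDB Add1=-6; issue ADD r0<-Add1  regs: r0:Add1,r1:Add2,r2:9,r3:Mul1,r4:2
  c8: CDB Add2=-1  regs: r0:Add1,r1:-1,r2:9,r3:Mul1,r4:2
  c9: -  regs: r0:Add1,r1:-1,r2:9,r3:Mul1,r4:2
  c10: CDB Mul1=2  regs: r0:Add1,r1:-1,r2:9,r3:2,r4:2
  c11: -  regs: r0:Add1,r1:-1,r2:9,r3:2,r4:2

STATUS = TAG Add1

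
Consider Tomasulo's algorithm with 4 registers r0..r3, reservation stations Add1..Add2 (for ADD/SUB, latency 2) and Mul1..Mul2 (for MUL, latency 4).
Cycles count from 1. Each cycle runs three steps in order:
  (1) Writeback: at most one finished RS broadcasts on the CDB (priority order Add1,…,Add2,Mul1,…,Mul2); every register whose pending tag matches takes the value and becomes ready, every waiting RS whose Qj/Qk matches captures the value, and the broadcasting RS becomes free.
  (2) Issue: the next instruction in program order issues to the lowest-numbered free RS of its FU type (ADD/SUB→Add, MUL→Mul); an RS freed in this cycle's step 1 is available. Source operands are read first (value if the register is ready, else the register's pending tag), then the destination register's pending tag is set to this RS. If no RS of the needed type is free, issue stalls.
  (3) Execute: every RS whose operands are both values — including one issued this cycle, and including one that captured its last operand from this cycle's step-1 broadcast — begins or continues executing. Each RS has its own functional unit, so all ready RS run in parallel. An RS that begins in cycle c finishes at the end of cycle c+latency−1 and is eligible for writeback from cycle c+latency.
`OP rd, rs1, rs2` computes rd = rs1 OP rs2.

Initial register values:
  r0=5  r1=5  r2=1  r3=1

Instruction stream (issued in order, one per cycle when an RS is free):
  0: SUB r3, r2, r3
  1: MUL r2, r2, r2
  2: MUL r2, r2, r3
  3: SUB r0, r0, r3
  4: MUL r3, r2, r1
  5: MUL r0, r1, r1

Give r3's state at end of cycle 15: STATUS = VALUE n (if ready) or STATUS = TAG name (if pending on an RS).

STATUS = VALUE 0

cycle 1: issue SUB r3<-Add1 // r0:5,r1:5,r2:1,r3:Add1
cycle 2: issue MUL r2<-Mul1 // r0:5,r1:5,r2:Mul1,r3:Add1
cycle 3: CDB Add1=0; issue MUL r2<-Mul2 // r0:5,r1:5,r2:Mul2,r3:0
cycle 4: issue SUB r0<-Add1 // r0:Add1,r1:5,r2:Mul2,r3:0
cycle 5: stall // r0:Add1,r1:5,r2:Mul2,r3:0
cycle 6: CDB Add1=5; stall // r0:5,r1:5,r2:Mul2,r3:0
cycle 7: CDB Mul1=1; issue MUL r3<-Mul1 // r0:5,r1:5,r2:Mul2,r3:Mul1
cycle 8: stall // r0:5,r1:5,r2:Mul2,r3:Mul1
cycle 9: stall // r0:5,r1:5,r2:Mul2,r3:Mul1
cycle 10: stall // r0:5,r1:5,r2:Mul2,r3:Mul1
cycle 11: CDB Mul2=0; issue MUL r0<-Mul2 // r0:Mul2,r1:5,r2:0,r3:Mul1
cycle 12: - // r0:Mul2,r1:5,r2:0,r3:Mul1
cycle 13: - // r0:Mul2,r1:5,r2:0,r3:Mul1
cycle 14: - // r0:Mul2,r1:5,r2:0,r3:Mul1
cycle 15: CDB Mul1=0 // r0:Mul2,r1:5,r2:0,r3:0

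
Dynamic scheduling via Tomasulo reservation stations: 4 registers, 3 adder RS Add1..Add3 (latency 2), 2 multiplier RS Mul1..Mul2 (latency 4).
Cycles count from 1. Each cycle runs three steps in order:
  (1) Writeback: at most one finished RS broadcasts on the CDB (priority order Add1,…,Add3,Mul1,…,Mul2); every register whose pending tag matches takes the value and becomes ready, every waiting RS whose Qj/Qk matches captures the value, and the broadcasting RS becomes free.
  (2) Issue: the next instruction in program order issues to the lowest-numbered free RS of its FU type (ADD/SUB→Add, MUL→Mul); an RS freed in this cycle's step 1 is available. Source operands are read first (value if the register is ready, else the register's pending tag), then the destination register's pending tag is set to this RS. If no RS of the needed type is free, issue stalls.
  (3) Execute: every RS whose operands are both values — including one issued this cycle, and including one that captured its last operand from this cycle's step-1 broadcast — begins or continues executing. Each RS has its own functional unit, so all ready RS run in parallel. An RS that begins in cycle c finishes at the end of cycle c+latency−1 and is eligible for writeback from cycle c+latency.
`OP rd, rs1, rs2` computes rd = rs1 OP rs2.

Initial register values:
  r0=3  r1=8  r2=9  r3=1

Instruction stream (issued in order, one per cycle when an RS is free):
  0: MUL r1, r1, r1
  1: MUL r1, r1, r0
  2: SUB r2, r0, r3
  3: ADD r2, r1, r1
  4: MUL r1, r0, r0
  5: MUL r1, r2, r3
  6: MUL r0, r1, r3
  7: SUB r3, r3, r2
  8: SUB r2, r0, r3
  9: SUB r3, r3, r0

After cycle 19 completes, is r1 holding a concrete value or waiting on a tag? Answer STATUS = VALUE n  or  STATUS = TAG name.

STATUS = VALUE 384

c1: issue MUL r1<-Mul1 | r0:3,r1:Mul1,r2:9,r3:1
c2: issue MUL r1<-Mul2 | r0:3,r1:Mul2,r2:9,r3:1
c3: issue SUB r2<-Add1 | r0:3,r1:Mul2,r2:Add1,r3:1
c4: issue ADD r2<-Add2 | r0:3,r1:Mul2,r2:Add2,r3:1
c5: CDB Add1=2; stall | r0:3,r1:Mul2,r2:Add2,r3:1
c6: CDB Mul1=64; issue MUL r1<-Mul1 | r0:3,r1:Mul1,r2:Add2,r3:1
c7: stall | r0:3,r1:Mul1,r2:Add2,r3:1
c8: stall | r0:3,r1:Mul1,r2:Add2,r3:1
c9: stall | r0:3,r1:Mul1,r2:Add2,r3:1
c10: CDB Mul1=9; issue MUL r1<-Mul1 | r0:3,r1:Mul1,r2:Add2,r3:1
c11: CDB Mul2=192; issue MUL r0<-Mul2 | r0:Mul2,r1:Mul1,r2:Add2,r3:1
c12: issue SUB r3<-Add1 | r0:Mul2,r1:Mul1,r2:Add2,r3:Add1
c13: CDB Add2=384; issue SUB r2<-Add2 | r0:Mul2,r1:Mul1,r2:Add2,r3:Add1
c14: issue SUB r3<-Add3 | r0:Mul2,r1:Mul1,r2:Add2,r3:Add3
c15: CDB Add1=-383 | r0:Mul2,r1:Mul1,r2:Add2,r3:Add3
c16: - | r0:Mul2,r1:Mul1,r2:Add2,r3:Add3
c17: CDB Mul1=384 | r0:Mul2,r1:384,r2:Add2,r3:Add3
c18: - | r0:Mul2,r1:384,r2:Add2,r3:Add3
c19: - | r0:Mul2,r1:384,r2:Add2,r3:Add3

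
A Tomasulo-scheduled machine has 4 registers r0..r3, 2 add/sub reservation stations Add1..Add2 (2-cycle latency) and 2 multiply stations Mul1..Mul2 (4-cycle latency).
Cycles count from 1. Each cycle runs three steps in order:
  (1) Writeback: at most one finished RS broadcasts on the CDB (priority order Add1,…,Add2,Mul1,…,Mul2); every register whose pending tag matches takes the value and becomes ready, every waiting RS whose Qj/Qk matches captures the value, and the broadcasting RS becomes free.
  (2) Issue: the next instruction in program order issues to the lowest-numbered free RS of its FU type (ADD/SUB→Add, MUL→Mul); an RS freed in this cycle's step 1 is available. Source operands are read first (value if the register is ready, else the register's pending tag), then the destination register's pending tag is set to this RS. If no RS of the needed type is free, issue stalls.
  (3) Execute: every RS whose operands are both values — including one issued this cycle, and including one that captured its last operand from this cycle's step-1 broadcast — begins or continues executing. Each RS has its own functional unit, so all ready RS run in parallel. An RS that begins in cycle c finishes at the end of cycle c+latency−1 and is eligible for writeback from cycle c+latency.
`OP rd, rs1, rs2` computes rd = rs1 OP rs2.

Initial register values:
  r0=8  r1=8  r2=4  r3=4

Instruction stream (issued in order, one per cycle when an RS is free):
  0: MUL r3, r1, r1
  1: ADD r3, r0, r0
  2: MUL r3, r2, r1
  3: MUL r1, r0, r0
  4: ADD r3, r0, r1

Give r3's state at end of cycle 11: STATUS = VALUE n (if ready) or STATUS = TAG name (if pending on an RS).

STATUS = VALUE 72

cycle 1: issue MUL r3<-Mul1 // r0:8,r1:8,r2:4,r3:Mul1
cycle 2: issue ADD r3<-Add1 // r0:8,r1:8,r2:4,r3:Add1
cycle 3: issue MUL r3<-Mul2 // r0:8,r1:8,r2:4,r3:Mul2
cycle 4: CDB Add1=16; stall // r0:8,r1:8,r2:4,r3:Mul2
cycle 5: CDB Mul1=64; issue MUL r1<-Mul1 // r0:8,r1:Mul1,r2:4,r3:Mul2
cycle 6: issue ADD r3<-Add1 // r0:8,r1:Mul1,r2:4,r3:Add1
cycle 7: CDB Mul2=32 // r0:8,r1:Mul1,r2:4,r3:Add1
cycle 8: - // r0:8,r1:Mul1,r2:4,r3:Add1
cycle 9: CDB Mul1=64 // r0:8,r1:64,r2:4,r3:Add1
cycle 10: - // r0:8,r1:64,r2:4,r3:Add1
cycle 11: CDB Add1=72 // r0:8,r1:64,r2:4,r3:72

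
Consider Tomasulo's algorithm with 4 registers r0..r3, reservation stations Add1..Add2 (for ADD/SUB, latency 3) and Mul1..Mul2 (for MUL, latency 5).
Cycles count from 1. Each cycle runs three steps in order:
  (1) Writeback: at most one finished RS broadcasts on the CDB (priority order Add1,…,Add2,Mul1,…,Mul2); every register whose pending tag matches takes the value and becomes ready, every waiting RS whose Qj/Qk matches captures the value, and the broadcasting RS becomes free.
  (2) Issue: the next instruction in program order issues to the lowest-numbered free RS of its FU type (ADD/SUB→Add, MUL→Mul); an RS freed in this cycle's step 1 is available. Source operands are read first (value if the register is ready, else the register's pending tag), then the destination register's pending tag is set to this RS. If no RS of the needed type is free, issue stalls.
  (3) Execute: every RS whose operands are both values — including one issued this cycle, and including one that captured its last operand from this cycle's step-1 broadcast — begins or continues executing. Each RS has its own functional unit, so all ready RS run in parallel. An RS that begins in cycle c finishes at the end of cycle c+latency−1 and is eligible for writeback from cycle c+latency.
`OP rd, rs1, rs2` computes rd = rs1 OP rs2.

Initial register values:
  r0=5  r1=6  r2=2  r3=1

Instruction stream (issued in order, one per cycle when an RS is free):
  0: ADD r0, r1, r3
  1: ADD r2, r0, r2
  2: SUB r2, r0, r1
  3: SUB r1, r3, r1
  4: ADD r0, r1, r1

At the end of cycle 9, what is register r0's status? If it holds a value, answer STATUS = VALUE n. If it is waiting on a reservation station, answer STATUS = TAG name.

  c1: issue ADD r0<-Add1  regs: r0:Add1,r1:6,r2:2,r3:1
  c2: issue ADD r2<-Add2  regs: r0:Add1,r1:6,r2:Add2,r3:1
  c3: stall  regs: r0:Add1,r1:6,r2:Add2,r3:1
  c4: CDB Add1=7; issue SUB r2<-Add1  regs: r0:7,r1:6,r2:Add1,r3:1
  c5: stall  regs: r0:7,r1:6,r2:Add1,r3:1
  c6: stall  regs: r0:7,r1:6,r2:Add1,r3:1
  c7: CDB Add1=1; issue SUB r1<-Add1  regs: r0:7,r1:Add1,r2:1,r3:1
  c8: CDB Add2=9; issue ADD r0<-Add2  regs: r0:Add2,r1:Add1,r2:1,r3:1
  c9: -  regs: r0:Add2,r1:Add1,r2:1,r3:1

STATUS = TAG Add2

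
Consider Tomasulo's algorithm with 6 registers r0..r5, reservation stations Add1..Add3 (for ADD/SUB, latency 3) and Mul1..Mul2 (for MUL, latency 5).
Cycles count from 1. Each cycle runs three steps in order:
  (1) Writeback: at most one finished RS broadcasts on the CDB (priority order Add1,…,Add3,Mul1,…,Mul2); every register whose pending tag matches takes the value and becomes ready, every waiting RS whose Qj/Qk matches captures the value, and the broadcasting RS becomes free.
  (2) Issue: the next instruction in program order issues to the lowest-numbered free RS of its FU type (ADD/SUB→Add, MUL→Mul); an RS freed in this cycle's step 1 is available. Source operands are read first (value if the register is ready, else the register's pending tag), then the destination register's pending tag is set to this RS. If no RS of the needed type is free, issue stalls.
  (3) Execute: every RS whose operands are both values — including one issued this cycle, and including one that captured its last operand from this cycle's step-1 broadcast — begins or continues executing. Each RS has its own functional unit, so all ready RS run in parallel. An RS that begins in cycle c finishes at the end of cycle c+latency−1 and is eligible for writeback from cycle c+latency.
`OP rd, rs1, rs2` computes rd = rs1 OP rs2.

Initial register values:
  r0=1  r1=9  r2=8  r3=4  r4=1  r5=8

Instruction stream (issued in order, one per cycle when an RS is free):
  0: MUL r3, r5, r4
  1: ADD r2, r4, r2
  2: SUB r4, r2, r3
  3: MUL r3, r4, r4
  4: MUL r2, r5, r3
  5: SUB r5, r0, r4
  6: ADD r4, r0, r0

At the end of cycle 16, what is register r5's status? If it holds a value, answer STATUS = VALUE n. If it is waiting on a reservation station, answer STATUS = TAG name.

STATUS = VALUE 0

c1: issue MUL r3<-Mul1 | r0:1,r1:9,r2:8,r3:Mul1,r4:1,r5:8
c2: issue ADD r2<-Add1 | r0:1,r1:9,r2:Add1,r3:Mul1,r4:1,r5:8
c3: issue SUB r4<-Add2 | r0:1,r1:9,r2:Add1,r3:Mul1,r4:Add2,r5:8
c4: issue MUL r3<-Mul2 | r0:1,r1:9,r2:Add1,r3:Mul2,r4:Add2,r5:8
c5: CDB Add1=9; stall | r0:1,r1:9,r2:9,r3:Mul2,r4:Add2,r5:8
c6: CDB Mul1=8; issue MUL r2<-Mul1 | r0:1,r1:9,r2:Mul1,r3:Mul2,r4:Add2,r5:8
c7: issue SUB r5<-Add1 | r0:1,r1:9,r2:Mul1,r3:Mul2,r4:Add2,r5:Add1
c8: issue ADD r4<-Add3 | r0:1,r1:9,r2:Mul1,r3:Mul2,r4:Add3,r5:Add1
c9: CDB Add2=1 | r0:1,r1:9,r2:Mul1,r3:Mul2,r4:Add3,r5:Add1
c10: - | r0:1,r1:9,r2:Mul1,r3:Mul2,r4:Add3,r5:Add1
c11: CDB Add3=2 | r0:1,r1:9,r2:Mul1,r3:Mul2,r4:2,r5:Add1
c12: CDB Add1=0 | r0:1,r1:9,r2:Mul1,r3:Mul2,r4:2,r5:0
c13: - | r0:1,r1:9,r2:Mul1,r3:Mul2,r4:2,r5:0
c14: CDB Mul2=1 | r0:1,r1:9,r2:Mul1,r3:1,r4:2,r5:0
c15: - | r0:1,r1:9,r2:Mul1,r3:1,r4:2,r5:0
c16: - | r0:1,r1:9,r2:Mul1,r3:1,r4:2,r5:0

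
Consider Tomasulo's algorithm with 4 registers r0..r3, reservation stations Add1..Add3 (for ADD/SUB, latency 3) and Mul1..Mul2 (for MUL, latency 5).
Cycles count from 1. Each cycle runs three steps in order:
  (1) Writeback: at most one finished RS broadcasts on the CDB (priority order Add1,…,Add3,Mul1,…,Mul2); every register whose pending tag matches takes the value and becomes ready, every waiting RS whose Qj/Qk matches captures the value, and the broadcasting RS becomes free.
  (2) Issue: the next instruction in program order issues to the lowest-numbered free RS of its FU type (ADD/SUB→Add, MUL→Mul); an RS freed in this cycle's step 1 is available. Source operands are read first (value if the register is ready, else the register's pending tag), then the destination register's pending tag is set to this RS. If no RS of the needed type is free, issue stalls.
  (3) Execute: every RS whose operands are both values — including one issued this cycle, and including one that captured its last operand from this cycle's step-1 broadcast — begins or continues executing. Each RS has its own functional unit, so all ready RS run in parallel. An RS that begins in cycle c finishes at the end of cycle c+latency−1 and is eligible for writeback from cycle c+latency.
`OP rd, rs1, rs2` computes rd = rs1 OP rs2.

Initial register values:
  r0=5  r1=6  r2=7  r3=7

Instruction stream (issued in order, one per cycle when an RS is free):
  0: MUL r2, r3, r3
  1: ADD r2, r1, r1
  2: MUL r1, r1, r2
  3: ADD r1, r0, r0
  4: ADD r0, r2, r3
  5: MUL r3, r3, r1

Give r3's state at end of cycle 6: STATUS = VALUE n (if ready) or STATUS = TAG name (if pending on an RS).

STATUS = TAG Mul1

  c1: issue MUL r2<-Mul1  regs: r0:5,r1:6,r2:Mul1,r3:7
  c2: issue ADD r2<-Add1  regs: r0:5,r1:6,r2:Add1,r3:7
  c3: issue MUL r1<-Mul2  regs: r0:5,r1:Mul2,r2:Add1,r3:7
  c4: issue ADD r1<-Add2  regs: r0:5,r1:Add2,r2:Add1,r3:7
  c5: CDB Add1=12; issue ADD r0<-Add1  regs: r0:Add1,r1:Add2,r2:12,r3:7
  c6: CDB Mul1=49; issue MUL r3<-Mul1  regs: r0:Add1,r1:Add2,r2:12,r3:Mul1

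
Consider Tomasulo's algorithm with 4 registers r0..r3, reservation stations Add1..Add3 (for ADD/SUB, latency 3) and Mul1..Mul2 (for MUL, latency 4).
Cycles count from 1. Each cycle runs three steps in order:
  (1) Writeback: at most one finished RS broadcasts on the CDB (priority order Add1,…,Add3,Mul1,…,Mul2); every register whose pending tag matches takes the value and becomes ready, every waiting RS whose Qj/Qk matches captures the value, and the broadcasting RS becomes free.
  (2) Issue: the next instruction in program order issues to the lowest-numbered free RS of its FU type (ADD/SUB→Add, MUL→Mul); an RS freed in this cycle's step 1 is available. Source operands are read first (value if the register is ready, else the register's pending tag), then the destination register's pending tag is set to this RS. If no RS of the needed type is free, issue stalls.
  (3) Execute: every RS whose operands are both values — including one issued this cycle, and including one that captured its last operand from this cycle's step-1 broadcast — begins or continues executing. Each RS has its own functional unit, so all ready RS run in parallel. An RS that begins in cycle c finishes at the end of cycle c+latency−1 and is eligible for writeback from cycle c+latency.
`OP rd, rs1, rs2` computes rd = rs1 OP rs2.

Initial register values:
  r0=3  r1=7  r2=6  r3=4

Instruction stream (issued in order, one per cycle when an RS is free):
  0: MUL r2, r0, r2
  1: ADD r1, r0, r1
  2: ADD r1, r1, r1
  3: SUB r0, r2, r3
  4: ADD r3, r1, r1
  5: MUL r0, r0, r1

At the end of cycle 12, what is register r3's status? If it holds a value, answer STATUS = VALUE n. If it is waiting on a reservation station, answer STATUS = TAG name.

  c1: issue MUL r2<-Mul1  regs: r0:3,r1:7,r2:Mul1,r3:4
  c2: issue ADD r1<-Add1  regs: r0:3,r1:Add1,r2:Mul1,r3:4
  c3: issue ADD r1<-Add2  regs: r0:3,r1:Add2,r2:Mul1,r3:4
  c4: issue SUB r0<-Add3  regs: r0:Add3,r1:Add2,r2:Mul1,r3:4
  c5: CDB Add1=10; issue ADD r3<-Add1  regs: r0:Add3,r1:Add2,r2:Mul1,r3:Add1
  c6: CDB Mul1=18; issue MUL r0<-Mul1  regs: r0:Mul1,r1:Add2,r2:18,r3:Add1
  c7: -  regs: r0:Mul1,r1:Add2,r2:18,r3:Add1
  c8: CDB Add2=20  regs: r0:Mul1,r1:20,r2:18,r3:Add1
  c9: CDB Add3=14  regs: r0:Mul1,r1:20,r2:18,r3:Add1
  c10: -  regs: r0:Mul1,r1:20,r2:18,r3:Add1
  c11: CDB Add1=40  regs: r0:Mul1,r1:20,r2:18,r3:40
  c12: -  regs: r0:Mul1,r1:20,r2:18,r3:40

STATUS = VALUE 40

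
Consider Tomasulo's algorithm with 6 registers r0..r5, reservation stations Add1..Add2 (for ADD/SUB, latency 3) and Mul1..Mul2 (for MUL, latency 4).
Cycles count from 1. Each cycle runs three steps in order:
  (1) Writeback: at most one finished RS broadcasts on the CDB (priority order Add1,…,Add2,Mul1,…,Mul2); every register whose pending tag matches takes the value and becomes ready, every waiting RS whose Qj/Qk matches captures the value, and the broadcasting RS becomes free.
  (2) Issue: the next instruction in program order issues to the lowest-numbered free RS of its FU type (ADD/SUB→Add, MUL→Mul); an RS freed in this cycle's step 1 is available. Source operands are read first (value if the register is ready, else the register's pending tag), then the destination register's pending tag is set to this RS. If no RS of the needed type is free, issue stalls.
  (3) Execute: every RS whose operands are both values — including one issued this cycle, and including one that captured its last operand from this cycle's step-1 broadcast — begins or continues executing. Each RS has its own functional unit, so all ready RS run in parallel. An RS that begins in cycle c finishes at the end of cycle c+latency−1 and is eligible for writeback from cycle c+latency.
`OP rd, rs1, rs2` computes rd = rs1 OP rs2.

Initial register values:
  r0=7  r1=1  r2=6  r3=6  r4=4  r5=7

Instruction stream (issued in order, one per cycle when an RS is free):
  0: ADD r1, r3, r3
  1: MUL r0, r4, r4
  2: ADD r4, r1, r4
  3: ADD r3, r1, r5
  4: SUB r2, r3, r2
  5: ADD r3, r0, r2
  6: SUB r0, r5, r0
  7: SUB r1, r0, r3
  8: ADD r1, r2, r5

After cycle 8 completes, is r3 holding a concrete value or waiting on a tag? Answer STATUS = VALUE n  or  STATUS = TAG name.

c1: issue ADD r1<-Add1 | r0:7,r1:Add1,r2:6,r3:6,r4:4,r5:7
c2: issue MUL r0<-Mul1 | r0:Mul1,r1:Add1,r2:6,r3:6,r4:4,r5:7
c3: issue ADD r4<-Add2 | r0:Mul1,r1:Add1,r2:6,r3:6,r4:Add2,r5:7
c4: CDB Add1=12; issue ADD r3<-Add1 | r0:Mul1,r1:12,r2:6,r3:Add1,r4:Add2,r5:7
c5: stall | r0:Mul1,r1:12,r2:6,r3:Add1,r4:Add2,r5:7
c6: CDB Mul1=16; stall | r0:16,r1:12,r2:6,r3:Add1,r4:Add2,r5:7
c7: CDB Add1=19; issue SUB r2<-Add1 | r0:16,r1:12,r2:Add1,r3:19,r4:Add2,r5:7
c8: CDB Add2=16; issue ADD r3<-Add2 | r0:16,r1:12,r2:Add1,r3:Add2,r4:16,r5:7

STATUS = TAG Add2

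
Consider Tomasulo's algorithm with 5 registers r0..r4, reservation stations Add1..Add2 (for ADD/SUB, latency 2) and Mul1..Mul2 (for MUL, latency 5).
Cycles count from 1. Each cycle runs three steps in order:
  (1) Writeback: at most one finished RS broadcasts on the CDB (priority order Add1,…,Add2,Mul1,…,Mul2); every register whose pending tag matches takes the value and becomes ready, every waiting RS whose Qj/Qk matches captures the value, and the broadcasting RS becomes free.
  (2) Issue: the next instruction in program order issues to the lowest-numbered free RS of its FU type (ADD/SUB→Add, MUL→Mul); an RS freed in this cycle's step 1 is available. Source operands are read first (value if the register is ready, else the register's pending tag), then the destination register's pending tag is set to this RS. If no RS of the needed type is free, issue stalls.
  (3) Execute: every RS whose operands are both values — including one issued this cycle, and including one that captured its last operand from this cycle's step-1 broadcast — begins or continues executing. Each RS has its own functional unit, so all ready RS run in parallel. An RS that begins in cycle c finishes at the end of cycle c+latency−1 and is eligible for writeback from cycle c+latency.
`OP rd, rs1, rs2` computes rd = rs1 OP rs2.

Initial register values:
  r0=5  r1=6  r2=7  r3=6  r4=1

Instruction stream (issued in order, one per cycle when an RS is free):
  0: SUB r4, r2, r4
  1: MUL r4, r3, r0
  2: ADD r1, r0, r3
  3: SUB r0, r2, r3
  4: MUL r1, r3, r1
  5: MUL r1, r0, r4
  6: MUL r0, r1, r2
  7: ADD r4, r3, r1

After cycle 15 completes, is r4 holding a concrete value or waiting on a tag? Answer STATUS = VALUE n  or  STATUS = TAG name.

c1: issue SUB r4<-Add1 | r0:5,r1:6,r2:7,r3:6,r4:Add1
c2: issue MUL r4<-Mul1 | r0:5,r1:6,r2:7,r3:6,r4:Mul1
c3: CDB Add1=6; issue ADD r1<-Add1 | r0:5,r1:Add1,r2:7,r3:6,r4:Mul1
c4: issue SUB r0<-Add2 | r0:Add2,r1:Add1,r2:7,r3:6,r4:Mul1
c5: CDB Add1=11; issue MUL r1<-Mul2 | r0:Add2,r1:Mul2,r2:7,r3:6,r4:Mul1
c6: CDB Add2=1; stall | r0:1,r1:Mul2,r2:7,r3:6,r4:Mul1
c7: CDB Mul1=30; issue MUL r1<-Mul1 | r0:1,r1:Mul1,r2:7,r3:6,r4:30
c8: stall | r0:1,r1:Mul1,r2:7,r3:6,r4:30
c9: stall | r0:1,r1:Mul1,r2:7,r3:6,r4:30
c10: CDB Mul2=66; issue MUL r0<-Mul2 | r0:Mul2,r1:Mul1,r2:7,r3:6,r4:30
c11: issue ADD r4<-Add1 | r0:Mul2,r1:Mul1,r2:7,r3:6,r4:Add1
c12: CDB Mul1=30 | r0:Mul2,r1:30,r2:7,r3:6,r4:Add1
c13: - | r0:Mul2,r1:30,r2:7,r3:6,r4:Add1
c14: CDB Add1=36 | r0:Mul2,r1:30,r2:7,r3:6,r4:36
c15: - | r0:Mul2,r1:30,r2:7,r3:6,r4:36

STATUS = VALUE 36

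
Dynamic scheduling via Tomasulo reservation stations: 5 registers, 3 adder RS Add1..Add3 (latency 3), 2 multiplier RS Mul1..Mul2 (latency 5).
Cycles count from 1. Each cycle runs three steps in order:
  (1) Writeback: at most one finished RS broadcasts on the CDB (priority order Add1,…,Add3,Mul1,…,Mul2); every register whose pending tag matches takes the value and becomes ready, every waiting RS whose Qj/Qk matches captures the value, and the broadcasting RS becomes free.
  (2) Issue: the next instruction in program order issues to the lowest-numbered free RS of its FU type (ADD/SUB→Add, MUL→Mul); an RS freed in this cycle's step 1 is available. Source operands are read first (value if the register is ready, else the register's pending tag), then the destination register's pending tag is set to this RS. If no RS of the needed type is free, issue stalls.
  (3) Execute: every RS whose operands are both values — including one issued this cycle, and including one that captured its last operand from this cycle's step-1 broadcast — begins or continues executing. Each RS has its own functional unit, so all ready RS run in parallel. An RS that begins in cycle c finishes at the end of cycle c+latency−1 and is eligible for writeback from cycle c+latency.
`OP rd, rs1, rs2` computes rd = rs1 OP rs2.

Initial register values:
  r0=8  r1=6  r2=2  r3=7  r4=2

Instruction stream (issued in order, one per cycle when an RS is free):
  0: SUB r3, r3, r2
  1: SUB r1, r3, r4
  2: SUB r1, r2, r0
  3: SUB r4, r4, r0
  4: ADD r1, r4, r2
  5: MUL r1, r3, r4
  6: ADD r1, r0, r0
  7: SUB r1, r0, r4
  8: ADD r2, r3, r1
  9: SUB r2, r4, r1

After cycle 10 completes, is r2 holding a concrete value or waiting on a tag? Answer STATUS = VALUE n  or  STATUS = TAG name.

  c1: issue SUB r3<-Add1  regs: r0:8,r1:6,r2:2,r3:Add1,r4:2
  c2: issue SUB r1<-Add2  regs: r0:8,r1:Add2,r2:2,r3:Add1,r4:2
  c3: issue SUB r1<-Add3  regs: r0:8,r1:Add3,r2:2,r3:Add1,r4:2
  c4: CDB Add1=5; issue SUB r4<-Add1  regs: r0:8,r1:Add3,r2:2,r3:5,r4:Add1
  c5: stall  regs: r0:8,r1:Add3,r2:2,r3:5,r4:Add1
  c6: CDB Add3=-6; issue ADD r1<-Add3  regs: r0:8,r1:Add3,r2:2,r3:5,r4:Add1
  c7: CDB Add1=-6; issue MUL r1<-Mul1  regs: r0:8,r1:Mul1,r2:2,r3:5,r4:-6
  c8: CDB Add2=3; issue ADD r1<-Add1  regs: r0:8,r1:Add1,r2:2,r3:5,r4:-6
  c9: issue SUB r1<-Add2  regs: r0:8,r1:Add2,r2:2,r3:5,r4:-6
  c10: CDB Add3=-4; issue ADD r2<-Add3  regs: r0:8,r1:Add2,r2:Add3,r3:5,r4:-6

STATUS = TAG Add3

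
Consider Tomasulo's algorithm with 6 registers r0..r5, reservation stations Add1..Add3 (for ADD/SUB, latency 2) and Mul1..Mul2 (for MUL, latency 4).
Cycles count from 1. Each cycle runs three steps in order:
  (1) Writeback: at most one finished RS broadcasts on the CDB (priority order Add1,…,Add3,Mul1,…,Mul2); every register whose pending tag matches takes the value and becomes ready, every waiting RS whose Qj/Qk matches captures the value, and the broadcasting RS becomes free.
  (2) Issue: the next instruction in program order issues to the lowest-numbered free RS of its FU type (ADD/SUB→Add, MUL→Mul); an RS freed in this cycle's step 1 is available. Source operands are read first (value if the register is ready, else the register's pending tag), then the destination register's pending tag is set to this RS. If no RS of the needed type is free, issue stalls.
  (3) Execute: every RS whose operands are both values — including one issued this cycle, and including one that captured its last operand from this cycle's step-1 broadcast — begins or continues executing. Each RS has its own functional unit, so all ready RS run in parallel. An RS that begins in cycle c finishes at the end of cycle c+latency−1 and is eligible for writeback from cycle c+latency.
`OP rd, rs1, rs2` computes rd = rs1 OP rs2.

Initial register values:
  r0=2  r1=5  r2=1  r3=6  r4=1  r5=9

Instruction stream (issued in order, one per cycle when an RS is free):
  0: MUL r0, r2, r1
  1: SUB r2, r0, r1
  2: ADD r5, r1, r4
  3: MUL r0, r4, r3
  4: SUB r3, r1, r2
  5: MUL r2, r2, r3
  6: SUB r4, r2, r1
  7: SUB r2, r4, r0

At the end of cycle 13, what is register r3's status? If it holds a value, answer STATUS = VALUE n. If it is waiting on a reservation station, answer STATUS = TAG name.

STATUS = VALUE 5

  c1: issue MUL r0<-Mul1  regs: r0:Mul1,r1:5,r2:1,r3:6,r4:1,r5:9
  c2: issue SUB r2<-Add1  regs: r0:Mul1,r1:5,r2:Add1,r3:6,r4:1,r5:9
  c3: issue ADD r5<-Add2  regs: r0:Mul1,r1:5,r2:Add1,r3:6,r4:1,r5:Add2
  c4: issue MUL r0<-Mul2  regs: r0:Mul2,r1:5,r2:Add1,r3:6,r4:1,r5:Add2
  c5: CDB Add2=6; issue SUB r3<-Add2  regs: r0:Mul2,r1:5,r2:Add1,r3:Add2,r4:1,r5:6
  c6: CDB Mul1=5; issue MUL r2<-Mul1  regs: r0:Mul2,r1:5,r2:Mul1,r3:Add2,r4:1,r5:6
  c7: issue SUB r4<-Add3  regs: r0:Mul2,r1:5,r2:Mul1,r3:Add2,r4:Add3,r5:6
  c8: CDB Add1=0; issue SUB r2<-Add1  regs: r0:Mul2,r1:5,r2:Add1,r3:Add2,r4:Add3,r5:6
  c9: CDB Mul2=6  regs: r0:6,r1:5,r2:Add1,r3:Add2,r4:Add3,r5:6
  c10: CDB Add2=5  regs: r0:6,r1:5,r2:Add1,r3:5,r4:Add3,r5:6
  c11: -  regs: r0:6,r1:5,r2:Add1,r3:5,r4:Add3,r5:6
  c12: -  regs: r0:6,r1:5,r2:Add1,r3:5,r4:Add3,r5:6
  c13: -  regs: r0:6,r1:5,r2:Add1,r3:5,r4:Add3,r5:6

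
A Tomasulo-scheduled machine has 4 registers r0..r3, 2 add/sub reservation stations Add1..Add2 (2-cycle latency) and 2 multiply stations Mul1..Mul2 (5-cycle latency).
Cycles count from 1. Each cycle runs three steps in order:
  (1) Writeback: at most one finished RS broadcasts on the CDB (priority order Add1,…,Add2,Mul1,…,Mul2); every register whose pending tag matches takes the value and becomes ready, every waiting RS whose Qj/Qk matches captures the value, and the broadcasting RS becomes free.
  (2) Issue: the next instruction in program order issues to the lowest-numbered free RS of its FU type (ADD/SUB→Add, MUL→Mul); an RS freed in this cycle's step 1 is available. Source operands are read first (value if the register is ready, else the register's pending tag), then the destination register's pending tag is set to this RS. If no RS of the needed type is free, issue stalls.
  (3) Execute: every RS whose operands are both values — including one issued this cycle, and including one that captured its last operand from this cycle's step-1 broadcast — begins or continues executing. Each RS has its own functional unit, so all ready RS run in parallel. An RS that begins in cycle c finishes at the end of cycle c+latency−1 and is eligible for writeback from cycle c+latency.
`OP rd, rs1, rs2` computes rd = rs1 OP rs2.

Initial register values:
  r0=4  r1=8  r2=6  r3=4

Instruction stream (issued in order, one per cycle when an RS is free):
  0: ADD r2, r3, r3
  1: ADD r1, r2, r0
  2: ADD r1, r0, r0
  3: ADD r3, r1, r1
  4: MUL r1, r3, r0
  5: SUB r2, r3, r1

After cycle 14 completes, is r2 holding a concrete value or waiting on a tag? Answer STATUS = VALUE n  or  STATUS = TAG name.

c1: issue ADD r2<-Add1 | r0:4,r1:8,r2:Add1,r3:4
c2: issue ADD r1<-Add2 | r0:4,r1:Add2,r2:Add1,r3:4
c3: CDB Add1=8; issue ADD r1<-Add1 | r0:4,r1:Add1,r2:8,r3:4
c4: stall | r0:4,r1:Add1,r2:8,r3:4
c5: CDB Add1=8; issue ADD r3<-Add1 | r0:4,r1:8,r2:8,r3:Add1
c6: CDB Add2=12; issue MUL r1<-Mul1 | r0:4,r1:Mul1,r2:8,r3:Add1
c7: CDB Add1=16; issue SUB r2<-Add1 | r0:4,r1:Mul1,r2:Add1,r3:16
c8: - | r0:4,r1:Mul1,r2:Add1,r3:16
c9: - | r0:4,r1:Mul1,r2:Add1,r3:16
c10: - | r0:4,r1:Mul1,r2:Add1,r3:16
c11: - | r0:4,r1:Mul1,r2:Add1,r3:16
c12: CDB Mul1=64 | r0:4,r1:64,r2:Add1,r3:16
c13: - | r0:4,r1:64,r2:Add1,r3:16
c14: CDB Add1=-48 | r0:4,r1:64,r2:-48,r3:16

STATUS = VALUE -48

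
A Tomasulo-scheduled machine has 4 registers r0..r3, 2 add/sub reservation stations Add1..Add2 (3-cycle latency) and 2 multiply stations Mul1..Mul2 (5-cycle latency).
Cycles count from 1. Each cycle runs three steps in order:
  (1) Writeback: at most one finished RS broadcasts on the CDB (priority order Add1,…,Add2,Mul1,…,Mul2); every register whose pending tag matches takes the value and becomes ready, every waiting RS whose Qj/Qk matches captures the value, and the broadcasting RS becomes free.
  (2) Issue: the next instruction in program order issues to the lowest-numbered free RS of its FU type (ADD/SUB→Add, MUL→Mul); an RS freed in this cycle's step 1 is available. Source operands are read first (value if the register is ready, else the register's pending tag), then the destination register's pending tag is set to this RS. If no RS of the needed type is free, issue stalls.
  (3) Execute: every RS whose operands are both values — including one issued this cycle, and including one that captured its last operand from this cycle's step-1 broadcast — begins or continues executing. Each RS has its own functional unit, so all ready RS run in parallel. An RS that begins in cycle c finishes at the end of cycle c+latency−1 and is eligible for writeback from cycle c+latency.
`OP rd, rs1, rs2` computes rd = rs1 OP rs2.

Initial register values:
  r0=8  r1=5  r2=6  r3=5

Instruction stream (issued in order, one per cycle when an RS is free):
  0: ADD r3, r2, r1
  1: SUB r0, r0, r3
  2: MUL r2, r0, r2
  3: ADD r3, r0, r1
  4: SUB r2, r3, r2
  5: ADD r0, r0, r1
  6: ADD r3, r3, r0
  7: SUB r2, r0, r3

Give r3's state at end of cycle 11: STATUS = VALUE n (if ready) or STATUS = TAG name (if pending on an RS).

c1: issue ADD r3<-Add1 | r0:8,r1:5,r2:6,r3:Add1
c2: issue SUB r0<-Add2 | r0:Add2,r1:5,r2:6,r3:Add1
c3: issue MUL r2<-Mul1 | r0:Add2,r1:5,r2:Mul1,r3:Add1
c4: CDB Add1=11; issue ADD r3<-Add1 | r0:Add2,r1:5,r2:Mul1,r3:Add1
c5: stall | r0:Add2,r1:5,r2:Mul1,r3:Add1
c6: stall | r0:Add2,r1:5,r2:Mul1,r3:Add1
c7: CDB Add2=-3; issue SUB r2<-Add2 | r0:-3,r1:5,r2:Add2,r3:Add1
c8: stall | r0:-3,r1:5,r2:Add2,r3:Add1
c9: stall | r0:-3,r1:5,r2:Add2,r3:Add1
c10: CDB Add1=2; issue ADD r0<-Add1 | r0:Add1,r1:5,r2:Add2,r3:2
c11: stall | r0:Add1,r1:5,r2:Add2,r3:2

STATUS = VALUE 2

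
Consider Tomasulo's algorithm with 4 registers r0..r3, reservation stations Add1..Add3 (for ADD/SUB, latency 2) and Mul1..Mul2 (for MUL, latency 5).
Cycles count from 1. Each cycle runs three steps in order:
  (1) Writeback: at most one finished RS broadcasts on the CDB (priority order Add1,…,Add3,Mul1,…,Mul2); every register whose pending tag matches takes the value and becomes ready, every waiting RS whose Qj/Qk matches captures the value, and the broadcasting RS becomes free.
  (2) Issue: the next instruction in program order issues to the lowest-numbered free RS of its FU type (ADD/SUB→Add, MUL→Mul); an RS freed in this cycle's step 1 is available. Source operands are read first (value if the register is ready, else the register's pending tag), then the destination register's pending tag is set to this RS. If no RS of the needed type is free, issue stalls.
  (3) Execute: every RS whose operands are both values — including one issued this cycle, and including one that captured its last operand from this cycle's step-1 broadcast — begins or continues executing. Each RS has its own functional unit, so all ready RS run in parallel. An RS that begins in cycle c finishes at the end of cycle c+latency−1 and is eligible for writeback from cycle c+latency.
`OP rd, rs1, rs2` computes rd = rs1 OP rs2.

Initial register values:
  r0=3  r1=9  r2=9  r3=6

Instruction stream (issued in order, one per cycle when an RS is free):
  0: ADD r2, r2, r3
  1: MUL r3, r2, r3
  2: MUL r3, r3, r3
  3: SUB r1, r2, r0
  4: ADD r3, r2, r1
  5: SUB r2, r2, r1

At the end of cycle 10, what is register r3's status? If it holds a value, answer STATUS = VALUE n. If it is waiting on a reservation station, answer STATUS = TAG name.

c1: issue ADD r2<-Add1 | r0:3,r1:9,r2:Add1,r3:6
c2: issue MUL r3<-Mul1 | r0:3,r1:9,r2:Add1,r3:Mul1
c3: CDB Add1=15; issue MUL r3<-Mul2 | r0:3,r1:9,r2:15,r3:Mul2
c4: issue SUB r1<-Add1 | r0:3,r1:Add1,r2:15,r3:Mul2
c5: issue ADD r3<-Add2 | r0:3,r1:Add1,r2:15,r3:Add2
c6: CDB Add1=12; issue SUB r2<-Add1 | r0:3,r1:12,r2:Add1,r3:Add2
c7: - | r0:3,r1:12,r2:Add1,r3:Add2
c8: CDB Add1=3 | r0:3,r1:12,r2:3,r3:Add2
c9: CDB Add2=27 | r0:3,r1:12,r2:3,r3:27
c10: CDB Mul1=90 | r0:3,r1:12,r2:3,r3:27

STATUS = VALUE 27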